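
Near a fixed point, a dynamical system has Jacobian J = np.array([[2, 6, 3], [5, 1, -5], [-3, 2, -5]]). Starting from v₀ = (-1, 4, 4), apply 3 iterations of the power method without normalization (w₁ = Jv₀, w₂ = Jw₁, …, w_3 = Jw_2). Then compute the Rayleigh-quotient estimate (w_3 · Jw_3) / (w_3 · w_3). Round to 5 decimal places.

λ ≈ -2.32964

w1 = Jv₀ = (34, -21, -9)
w2 = Jw1 = (-85, 194, -99)
w3 = Jw2 = (697, 264, 1138)
Jw3 = (6392, -1941, -7253)
w3·Jw3 = 697·6392 + 264·(-1941) + 1138·(-7253) = -4311114; w3·w3 = 697·697 + 264·264 + 1138·1138 = 1850549
λ ≈ -4311114/1850549 = -2.32964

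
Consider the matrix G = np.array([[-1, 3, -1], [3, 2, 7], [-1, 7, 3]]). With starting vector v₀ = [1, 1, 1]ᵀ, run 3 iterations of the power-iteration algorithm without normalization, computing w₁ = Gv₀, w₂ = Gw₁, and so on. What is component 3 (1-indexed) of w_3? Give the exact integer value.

w1 = Gv₀ = (1, 12, 9)
w2 = Gw1 = (26, 90, 110)
w3 = Gw2 = (134, 1028, 934)
The requested component of w3 is 934.

934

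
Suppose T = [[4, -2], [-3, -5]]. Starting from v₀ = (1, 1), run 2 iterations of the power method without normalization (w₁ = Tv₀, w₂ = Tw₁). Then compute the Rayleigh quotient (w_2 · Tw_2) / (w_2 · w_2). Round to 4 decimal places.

λ ≈ -4.3626

w1 = Tv₀ = (2, -8)
w2 = Tw1 = (24, 34)
Tw2 = (28, -242)
w2·Tw2 = 24·28 + 34·(-242) = -7556; w2·w2 = 24·24 + 34·34 = 1732
λ ≈ -7556/1732 = -4.3626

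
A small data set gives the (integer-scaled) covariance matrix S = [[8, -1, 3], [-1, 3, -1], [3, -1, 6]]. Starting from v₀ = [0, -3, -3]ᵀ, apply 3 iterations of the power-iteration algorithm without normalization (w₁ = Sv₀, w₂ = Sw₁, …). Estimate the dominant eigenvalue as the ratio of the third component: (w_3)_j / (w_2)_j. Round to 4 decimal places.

8.5882

w1 = Sv₀ = (8·0 + (-1)·(-3) + 3·(-3); (-1)·0 + 3·(-3) + (-1)·(-3); 3·0 + (-1)·(-3) + 6·(-3)) = (-6, -6, -15)
w2 = Sw1 = (8·(-6) + (-1)·(-6) + 3·(-15); (-1)·(-6) + 3·(-6) + (-1)·(-15); 3·(-6) + (-1)·(-6) + 6·(-15)) = (-87, 3, -102)
w3 = Sw2 = (-1005, 198, -876)
Ratio at component: -876 / -102 = 8.5882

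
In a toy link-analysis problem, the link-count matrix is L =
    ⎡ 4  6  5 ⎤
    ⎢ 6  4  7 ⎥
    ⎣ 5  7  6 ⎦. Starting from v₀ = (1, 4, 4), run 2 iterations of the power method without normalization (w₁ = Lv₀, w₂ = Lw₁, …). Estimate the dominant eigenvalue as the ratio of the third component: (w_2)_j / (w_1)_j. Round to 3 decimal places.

λ ≈ 16.351

w1 = Lv₀ = (4·1 + 6·4 + 5·4; 6·1 + 4·4 + 7·4; 5·1 + 7·4 + 6·4) = (48, 50, 57)
w2 = Lw1 = (4·48 + 6·50 + 5·57; 6·48 + 4·50 + 7·57; 5·48 + 7·50 + 6·57) = (777, 887, 932)
Ratio at component: 932 / 57 = 16.351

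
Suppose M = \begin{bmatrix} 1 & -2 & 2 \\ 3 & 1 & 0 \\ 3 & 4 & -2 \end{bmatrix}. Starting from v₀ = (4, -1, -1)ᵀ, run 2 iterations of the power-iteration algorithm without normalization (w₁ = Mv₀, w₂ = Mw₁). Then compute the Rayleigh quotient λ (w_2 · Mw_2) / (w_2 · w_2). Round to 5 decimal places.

w1 = Mv₀ = (4, 11, 10)
w2 = Mw1 = (2, 23, 36)
Mw2 = (28, 29, 26)
w2·Mw2 = 2·28 + 23·29 + 36·26 = 1659; w2·w2 = 2·2 + 23·23 + 36·36 = 1829
λ ≈ 1659/1829 = 0.90705

λ ≈ 0.90705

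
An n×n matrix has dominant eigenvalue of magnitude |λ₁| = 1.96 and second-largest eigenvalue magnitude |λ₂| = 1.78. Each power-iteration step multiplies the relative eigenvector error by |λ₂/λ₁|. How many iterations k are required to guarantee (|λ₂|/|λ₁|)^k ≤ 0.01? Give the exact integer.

48

|λ₂/λ₁| = 1.78/1.96 = 0.90816
Need k ≥ ln(0.01) / ln(0.90816) = -4.6052 / -0.0963 ≈ 47.806
Smallest integer k satisfying the bound: 48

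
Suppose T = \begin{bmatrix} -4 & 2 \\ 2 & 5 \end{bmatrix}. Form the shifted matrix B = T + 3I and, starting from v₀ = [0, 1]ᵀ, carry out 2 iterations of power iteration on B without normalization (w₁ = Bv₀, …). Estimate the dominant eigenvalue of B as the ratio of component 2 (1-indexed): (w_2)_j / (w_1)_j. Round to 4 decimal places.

μ ≈ 8.5000

B = T + 3I has rows (-1, 2); (2, 8)
w1 = Bv₀ = ((-1)·0 + 2·1; 2·0 + 8·1) = (2, 8)
w2 = Bw1 = ((-1)·2 + 2·8; 2·2 + 8·8) = (14, 68)
Ratio: 68/8 = 8.5000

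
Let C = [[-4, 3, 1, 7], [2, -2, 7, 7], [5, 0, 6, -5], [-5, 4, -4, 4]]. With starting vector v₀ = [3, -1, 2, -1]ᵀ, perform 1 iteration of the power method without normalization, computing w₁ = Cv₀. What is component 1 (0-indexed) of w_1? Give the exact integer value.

w1 = Cv₀ = ((-4)·3 + 3·(-1) + 1·2 + 7·(-1); 2·3 + (-2)·(-1) + 7·2 + 7·(-1); 5·3 + 0·(-1) + 6·2 + (-5)·(-1); (-5)·3 + 4·(-1) + (-4)·2 + 4·(-1)) = (-20, 15, 32, -31)
The requested component of w1 is 15.

15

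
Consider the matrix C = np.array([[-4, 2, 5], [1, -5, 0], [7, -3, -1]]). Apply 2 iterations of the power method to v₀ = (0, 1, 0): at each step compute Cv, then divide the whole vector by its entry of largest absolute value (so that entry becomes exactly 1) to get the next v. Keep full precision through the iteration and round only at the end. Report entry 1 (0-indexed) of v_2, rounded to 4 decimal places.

-0.8182

Cv0 = (2.00000, -5.00000, -3.00000); divide by -5.00000 → v1 = (-0.40000, 1.00000, 0.60000)
Cv1 = (6.60000, -5.40000, -6.40000); divide by 6.60000 → v2 = (1.00000, -0.81818, -0.96970)
Requested entry of v2: 27/-33 = -0.8182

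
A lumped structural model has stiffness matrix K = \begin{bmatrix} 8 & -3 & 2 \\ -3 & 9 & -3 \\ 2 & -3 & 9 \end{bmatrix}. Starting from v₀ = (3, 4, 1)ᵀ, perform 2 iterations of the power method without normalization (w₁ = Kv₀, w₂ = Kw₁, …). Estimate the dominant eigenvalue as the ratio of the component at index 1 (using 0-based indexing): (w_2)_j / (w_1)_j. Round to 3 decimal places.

w1 = Kv₀ = (8·3 + (-3)·4 + 2·1; (-3)·3 + 9·4 + (-3)·1; 2·3 + (-3)·4 + 9·1) = (14, 24, 3)
w2 = Kw1 = (8·14 + (-3)·24 + 2·3; (-3)·14 + 9·24 + (-3)·3; 2·14 + (-3)·24 + 9·3) = (46, 165, -17)
Ratio at component: 165 / 24 = 6.875

6.875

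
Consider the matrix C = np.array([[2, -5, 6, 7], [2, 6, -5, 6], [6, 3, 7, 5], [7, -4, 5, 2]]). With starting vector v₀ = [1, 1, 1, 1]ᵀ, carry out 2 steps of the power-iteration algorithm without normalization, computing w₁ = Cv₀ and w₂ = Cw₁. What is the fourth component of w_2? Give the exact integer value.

159

w1 = Cv₀ = (10, 9, 21, 10)
w2 = Cw1 = (171, 29, 284, 159)
The requested component of w2 is 159.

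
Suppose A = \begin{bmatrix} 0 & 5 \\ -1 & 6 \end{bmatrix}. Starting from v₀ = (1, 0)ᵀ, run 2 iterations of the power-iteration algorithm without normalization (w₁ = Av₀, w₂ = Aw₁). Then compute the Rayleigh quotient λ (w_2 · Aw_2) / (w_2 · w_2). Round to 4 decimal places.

w1 = Av₀ = (0·1 + 5·0; (-1)·1 + 6·0) = (0, -1)
w2 = Aw1 = (0·0 + 5·(-1); (-1)·0 + 6·(-1)) = (-5, -6)
Aw2 = (-30, -31)
w2·Aw2 = (-5)·(-30) + (-6)·(-31) = 336; w2·w2 = (-5)·(-5) + (-6)·(-6) = 61
λ ≈ 336/61 = 5.5082

5.5082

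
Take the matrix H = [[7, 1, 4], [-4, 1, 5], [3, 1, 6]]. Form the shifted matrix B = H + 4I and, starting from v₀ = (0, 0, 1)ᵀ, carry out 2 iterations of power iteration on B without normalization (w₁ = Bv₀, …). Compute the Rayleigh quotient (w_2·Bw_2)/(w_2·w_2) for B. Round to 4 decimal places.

B = H + 4I has rows (11, 1, 4); (-4, 5, 5); (3, 1, 10)
w1 = Bv₀ = (11·0 + 1·0 + 4·1; (-4)·0 + 5·0 + 5·1; 3·0 + 1·0 + 10·1) = (4, 5, 10)
w2 = Bw1 = (11·4 + 1·5 + 4·10; (-4)·4 + 5·5 + 5·10; 3·4 + 1·5 + 10·10) = (89, 59, 117)
Bw2 = (1506, 524, 1496)
w2·Bw2 = 339982; w2·w2 = 25091; μ ≈ 339982/25091 = 13.5500

13.5500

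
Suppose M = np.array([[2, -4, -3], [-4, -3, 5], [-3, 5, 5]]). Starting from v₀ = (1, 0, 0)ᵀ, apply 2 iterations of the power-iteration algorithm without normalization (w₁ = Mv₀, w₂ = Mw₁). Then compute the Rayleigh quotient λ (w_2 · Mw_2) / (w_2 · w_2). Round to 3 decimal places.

λ ≈ 9.050

w1 = Mv₀ = (2, -4, -3)
w2 = Mw1 = (29, -11, -41)
Mw2 = (225, -288, -347)
w2·Mw2 = 29·225 + (-11)·(-288) + (-41)·(-347) = 23920; w2·w2 = 29·29 + (-11)·(-11) + (-41)·(-41) = 2643
λ ≈ 23920/2643 = 9.050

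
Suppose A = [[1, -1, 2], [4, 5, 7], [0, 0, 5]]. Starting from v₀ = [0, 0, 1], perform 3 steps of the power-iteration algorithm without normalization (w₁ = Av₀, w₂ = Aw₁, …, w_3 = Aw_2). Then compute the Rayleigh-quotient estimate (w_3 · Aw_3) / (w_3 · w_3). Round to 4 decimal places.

w1 = Av₀ = (2, 7, 5)
w2 = Aw1 = (5, 78, 25)
w3 = Aw2 = (-23, 585, 125)
Aw3 = (-358, 3708, 625)
w3·Aw3 = (-23)·(-358) + 585·3708 + 125·625 = 2255539; w3·w3 = (-23)·(-23) + 585·585 + 125·125 = 358379
λ ≈ 2255539/358379 = 6.2937

λ ≈ 6.2937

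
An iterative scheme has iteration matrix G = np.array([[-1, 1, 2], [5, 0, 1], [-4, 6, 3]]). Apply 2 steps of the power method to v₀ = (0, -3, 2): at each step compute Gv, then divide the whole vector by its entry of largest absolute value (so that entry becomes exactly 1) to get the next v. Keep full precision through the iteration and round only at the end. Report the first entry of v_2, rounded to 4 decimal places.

0.8214

Gv0 = (1.00000, 2.00000, -12.00000); divide by -12.00000 → v1 = (-0.08333, -0.16667, 1.00000)
Gv1 = (1.91667, 0.58333, 2.33333); divide by 2.33333 → v2 = (0.82143, 0.25000, 1.00000)
Requested entry of v2: -23/-28 = 0.8214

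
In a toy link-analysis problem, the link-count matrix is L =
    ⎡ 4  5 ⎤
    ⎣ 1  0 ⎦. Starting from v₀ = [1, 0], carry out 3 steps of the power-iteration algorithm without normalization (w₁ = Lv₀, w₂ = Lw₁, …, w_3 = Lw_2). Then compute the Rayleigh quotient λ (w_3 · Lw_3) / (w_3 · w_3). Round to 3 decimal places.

5.007

w1 = Lv₀ = (4·1 + 5·0; 1·1 + 0·0) = (4, 1)
w2 = Lw1 = (4·4 + 5·1; 1·4 + 0·1) = (21, 4)
w3 = Lw2 = (104, 21)
Lw3 = (521, 104)
w3·Lw3 = 104·521 + 21·104 = 56368; w3·w3 = 104·104 + 21·21 = 11257
λ ≈ 56368/11257 = 5.007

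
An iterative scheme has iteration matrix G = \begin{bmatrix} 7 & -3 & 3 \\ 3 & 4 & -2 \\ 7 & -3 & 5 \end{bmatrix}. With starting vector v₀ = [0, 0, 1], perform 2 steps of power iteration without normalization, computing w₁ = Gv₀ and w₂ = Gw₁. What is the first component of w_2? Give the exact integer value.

42

w1 = Gv₀ = (7·0 + (-3)·0 + 3·1; 3·0 + 4·0 + (-2)·1; 7·0 + (-3)·0 + 5·1) = (3, -2, 5)
w2 = Gw1 = (7·3 + (-3)·(-2) + 3·5; 3·3 + 4·(-2) + (-2)·5; 7·3 + (-3)·(-2) + 5·5) = (42, -9, 52)
The requested component of w2 is 42.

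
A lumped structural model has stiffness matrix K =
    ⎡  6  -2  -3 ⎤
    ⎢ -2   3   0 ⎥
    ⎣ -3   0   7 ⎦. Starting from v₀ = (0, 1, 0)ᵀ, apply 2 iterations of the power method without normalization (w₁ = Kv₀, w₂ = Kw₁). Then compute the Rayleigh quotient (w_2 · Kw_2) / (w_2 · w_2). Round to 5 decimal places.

w1 = Kv₀ = (-2, 3, 0)
w2 = Kw1 = (-18, 13, 6)
Kw2 = (-152, 75, 96)
w2·Kw2 = (-18)·(-152) + 13·75 + 6·96 = 4287; w2·w2 = (-18)·(-18) + 13·13 + 6·6 = 529
λ ≈ 4287/529 = 8.10397

λ ≈ 8.10397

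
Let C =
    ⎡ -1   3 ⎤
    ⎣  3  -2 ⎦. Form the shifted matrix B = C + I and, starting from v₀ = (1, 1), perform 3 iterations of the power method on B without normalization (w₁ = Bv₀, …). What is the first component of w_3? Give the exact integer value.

B = C + I has rows (0, 3); (3, -1)
w1 = Bv₀ = (0·1 + 3·1; 3·1 + (-1)·1) = (3, 2)
w2 = Bw1 = (0·3 + 3·2; 3·3 + (-1)·2) = (6, 7)
w3 = Bw2 = (21, 11)
Requested component of w3: 21

21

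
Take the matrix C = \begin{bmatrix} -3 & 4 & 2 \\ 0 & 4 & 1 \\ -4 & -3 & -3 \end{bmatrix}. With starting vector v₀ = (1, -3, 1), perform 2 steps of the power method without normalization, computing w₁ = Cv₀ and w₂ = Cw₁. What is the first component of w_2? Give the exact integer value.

-1

w1 = Cv₀ = ((-3)·1 + 4·(-3) + 2·1; 0·1 + 4·(-3) + 1·1; (-4)·1 + (-3)·(-3) + (-3)·1) = (-13, -11, 2)
w2 = Cw1 = ((-3)·(-13) + 4·(-11) + 2·2; 0·(-13) + 4·(-11) + 1·2; (-4)·(-13) + (-3)·(-11) + (-3)·2) = (-1, -42, 79)
The requested component of w2 is -1.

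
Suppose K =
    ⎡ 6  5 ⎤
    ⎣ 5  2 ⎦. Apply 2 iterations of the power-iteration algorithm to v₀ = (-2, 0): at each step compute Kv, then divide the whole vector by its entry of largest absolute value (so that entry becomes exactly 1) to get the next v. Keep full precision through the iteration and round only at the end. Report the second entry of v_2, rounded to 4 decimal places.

0.6557

Kv0 = (-12.00000, -10.00000); divide by -12.00000 → v1 = (1.00000, 0.83333)
Kv1 = (10.16667, 6.66667); divide by 10.16667 → v2 = (1.00000, 0.65574)
Requested entry of v2: -80/-122 = 0.6557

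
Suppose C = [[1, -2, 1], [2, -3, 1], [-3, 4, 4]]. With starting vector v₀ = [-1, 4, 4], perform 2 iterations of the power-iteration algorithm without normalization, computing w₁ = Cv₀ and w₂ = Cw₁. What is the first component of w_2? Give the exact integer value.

w1 = Cv₀ = (1·(-1) + (-2)·4 + 1·4; 2·(-1) + (-3)·4 + 1·4; (-3)·(-1) + 4·4 + 4·4) = (-5, -10, 35)
w2 = Cw1 = (1·(-5) + (-2)·(-10) + 1·35; 2·(-5) + (-3)·(-10) + 1·35; (-3)·(-5) + 4·(-10) + 4·35) = (50, 55, 115)
The requested component of w2 is 50.

50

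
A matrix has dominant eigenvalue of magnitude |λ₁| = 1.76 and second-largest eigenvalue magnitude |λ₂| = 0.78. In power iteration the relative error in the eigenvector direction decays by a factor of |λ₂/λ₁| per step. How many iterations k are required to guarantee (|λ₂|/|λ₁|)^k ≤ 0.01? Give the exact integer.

6

|λ₂/λ₁| = 0.78/1.76 = 0.44318
Need k ≥ ln(0.01) / ln(0.44318) = -4.6052 / -0.8138 ≈ 5.659
Smallest integer k satisfying the bound: 6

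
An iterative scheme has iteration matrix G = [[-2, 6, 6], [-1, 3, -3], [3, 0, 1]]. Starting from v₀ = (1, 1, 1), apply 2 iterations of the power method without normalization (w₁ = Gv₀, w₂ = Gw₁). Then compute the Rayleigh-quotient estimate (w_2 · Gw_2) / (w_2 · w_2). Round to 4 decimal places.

λ ≈ 2.9193

w1 = Gv₀ = (10, -1, 4)
w2 = Gw1 = (-2, -25, 34)
Gw2 = (58, -175, 28)
w2·Gw2 = (-2)·58 + (-25)·(-175) + 34·28 = 5211; w2·w2 = (-2)·(-2) + (-25)·(-25) + 34·34 = 1785
λ ≈ 5211/1785 = 2.9193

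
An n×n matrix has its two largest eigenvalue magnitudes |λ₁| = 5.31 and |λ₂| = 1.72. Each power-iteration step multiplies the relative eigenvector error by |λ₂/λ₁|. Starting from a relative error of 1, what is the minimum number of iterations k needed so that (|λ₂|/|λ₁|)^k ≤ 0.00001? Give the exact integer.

|λ₂/λ₁| = 1.72/5.31 = 0.32392
Need k ≥ ln(0.00001) / ln(0.32392) = -11.5129 / -1.1273 ≈ 10.213
Smallest integer k satisfying the bound: 11

11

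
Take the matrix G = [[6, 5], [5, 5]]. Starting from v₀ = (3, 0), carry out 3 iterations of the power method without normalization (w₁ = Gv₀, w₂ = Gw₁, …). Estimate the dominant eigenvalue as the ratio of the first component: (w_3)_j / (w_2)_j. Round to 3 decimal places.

λ ≈ 10.508

w1 = Gv₀ = (6·3 + 5·0; 5·3 + 5·0) = (18, 15)
w2 = Gw1 = (6·18 + 5·15; 5·18 + 5·15) = (183, 165)
w3 = Gw2 = (1923, 1740)
Ratio at component: 1923 / 183 = 10.508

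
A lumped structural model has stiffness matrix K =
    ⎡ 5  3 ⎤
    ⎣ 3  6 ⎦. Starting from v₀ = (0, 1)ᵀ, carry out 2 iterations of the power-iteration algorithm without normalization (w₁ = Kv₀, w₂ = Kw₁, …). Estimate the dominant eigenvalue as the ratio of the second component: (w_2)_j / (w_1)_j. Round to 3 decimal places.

w1 = Kv₀ = (5·0 + 3·1; 3·0 + 6·1) = (3, 6)
w2 = Kw1 = (5·3 + 3·6; 3·3 + 6·6) = (33, 45)
Ratio at component: 45 / 6 = 7.500

λ ≈ 7.500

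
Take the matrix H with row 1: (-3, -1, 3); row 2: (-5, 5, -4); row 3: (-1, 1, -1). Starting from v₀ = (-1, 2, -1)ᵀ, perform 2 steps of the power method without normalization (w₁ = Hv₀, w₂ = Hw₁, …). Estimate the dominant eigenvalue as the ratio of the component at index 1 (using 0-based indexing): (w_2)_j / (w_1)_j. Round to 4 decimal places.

w1 = Hv₀ = (-2, 19, 4)
w2 = Hw1 = (-1, 89, 17)
Ratio at component: 89 / 19 = 4.6842

4.6842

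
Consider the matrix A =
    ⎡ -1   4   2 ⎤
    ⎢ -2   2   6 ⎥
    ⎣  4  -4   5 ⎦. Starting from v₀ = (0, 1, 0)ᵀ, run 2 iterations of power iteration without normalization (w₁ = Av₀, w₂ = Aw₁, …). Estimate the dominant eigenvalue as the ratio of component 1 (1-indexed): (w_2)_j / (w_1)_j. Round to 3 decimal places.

w1 = Av₀ = ((-1)·0 + 4·1 + 2·0; (-2)·0 + 2·1 + 6·0; 4·0 + (-4)·1 + 5·0) = (4, 2, -4)
w2 = Aw1 = ((-1)·4 + 4·2 + 2·(-4); (-2)·4 + 2·2 + 6·(-4); 4·4 + (-4)·2 + 5·(-4)) = (-4, -28, -12)
Ratio at component: -4 / 4 = -1.000

-1.000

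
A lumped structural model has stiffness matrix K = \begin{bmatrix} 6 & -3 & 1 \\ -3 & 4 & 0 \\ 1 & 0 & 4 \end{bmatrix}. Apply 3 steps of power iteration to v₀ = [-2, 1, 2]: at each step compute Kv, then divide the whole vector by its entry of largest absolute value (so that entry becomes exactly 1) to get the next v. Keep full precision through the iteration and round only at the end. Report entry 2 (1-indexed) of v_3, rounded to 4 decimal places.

-0.7422

Kv0 = (-13.00000, 10.00000, 6.00000); divide by -13.00000 → v1 = (1.00000, -0.76923, -0.46154)
Kv1 = (7.84615, -6.07692, -0.84615); divide by 7.84615 → v2 = (1.00000, -0.77451, -0.10784)
Kv2 = (8.21569, -6.09804, 0.56863); divide by 8.21569 → v3 = (1.00000, -0.74224, 0.06921)
Requested entry of v3: 622/-838 = -0.7422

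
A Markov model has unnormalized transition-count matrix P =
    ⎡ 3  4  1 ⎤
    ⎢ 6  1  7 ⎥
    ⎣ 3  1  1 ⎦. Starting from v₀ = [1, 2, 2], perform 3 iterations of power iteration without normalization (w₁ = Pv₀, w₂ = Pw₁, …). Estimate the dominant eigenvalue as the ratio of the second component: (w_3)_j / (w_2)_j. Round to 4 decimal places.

9.5906

w1 = Pv₀ = (13, 22, 7)
w2 = Pw1 = (134, 149, 68)
w3 = Pw2 = (1066, 1429, 619)
Ratio at component: 1429 / 149 = 9.5906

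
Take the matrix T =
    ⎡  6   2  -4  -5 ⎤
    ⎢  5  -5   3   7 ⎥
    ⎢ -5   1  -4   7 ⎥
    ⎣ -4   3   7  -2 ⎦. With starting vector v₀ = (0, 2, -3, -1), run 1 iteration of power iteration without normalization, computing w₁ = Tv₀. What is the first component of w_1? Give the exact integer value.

w1 = Tv₀ = (21, -26, 7, -13)
The requested component of w1 is 21.

21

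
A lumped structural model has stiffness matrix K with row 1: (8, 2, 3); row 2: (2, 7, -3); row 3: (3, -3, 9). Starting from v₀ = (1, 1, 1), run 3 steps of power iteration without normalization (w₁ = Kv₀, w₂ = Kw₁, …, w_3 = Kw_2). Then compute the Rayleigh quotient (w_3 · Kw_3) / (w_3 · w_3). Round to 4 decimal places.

11.1542

w1 = Kv₀ = (13, 6, 9)
w2 = Kw1 = (143, 41, 102)
w3 = Kw2 = (1532, 267, 1224)
Kw3 = (16462, 1261, 14811)
w3·Kw3 = 1532·16462 + 267·1261 + 1224·14811 = 43685135; w3·w3 = 1532·1532 + 267·267 + 1224·1224 = 3916489
λ ≈ 43685135/3916489 = 11.1542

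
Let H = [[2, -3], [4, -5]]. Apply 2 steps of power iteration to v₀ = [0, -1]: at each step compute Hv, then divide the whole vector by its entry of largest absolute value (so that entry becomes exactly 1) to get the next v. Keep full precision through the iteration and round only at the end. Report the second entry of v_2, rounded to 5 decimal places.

Hv0 = (3.000000, 5.000000); divide by 5.000000 → v1 = (0.600000, 1.000000)
Hv1 = (-1.800000, -2.600000); divide by -2.600000 → v2 = (0.692308, 1.000000)
Requested entry of v2: -13/-13 = 1.00000

1.00000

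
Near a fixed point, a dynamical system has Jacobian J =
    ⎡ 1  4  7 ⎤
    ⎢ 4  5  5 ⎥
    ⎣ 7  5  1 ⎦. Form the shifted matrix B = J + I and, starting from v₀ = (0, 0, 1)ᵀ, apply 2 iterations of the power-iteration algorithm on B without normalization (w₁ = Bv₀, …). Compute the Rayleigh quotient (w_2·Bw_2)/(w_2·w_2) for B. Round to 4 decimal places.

B = J + I has rows (2, 4, 7); (4, 6, 5); (7, 5, 2)
w1 = Bv₀ = (7, 5, 2)
w2 = Bw1 = (48, 68, 78)
Bw2 = (914, 990, 832)
w2·Bw2 = 176088; w2·w2 = 13012; μ ≈ 176088/13012 = 13.5327

13.5327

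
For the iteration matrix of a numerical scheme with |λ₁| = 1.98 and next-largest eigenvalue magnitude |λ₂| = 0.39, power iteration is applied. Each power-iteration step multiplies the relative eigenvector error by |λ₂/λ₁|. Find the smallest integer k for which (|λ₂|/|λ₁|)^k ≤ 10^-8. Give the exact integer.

|λ₂/λ₁| = 0.39/1.98 = 0.19697
Need k ≥ ln(10^-8) / ln(0.19697) = -18.4207 / -1.6247 ≈ 11.338
Smallest integer k satisfying the bound: 12

12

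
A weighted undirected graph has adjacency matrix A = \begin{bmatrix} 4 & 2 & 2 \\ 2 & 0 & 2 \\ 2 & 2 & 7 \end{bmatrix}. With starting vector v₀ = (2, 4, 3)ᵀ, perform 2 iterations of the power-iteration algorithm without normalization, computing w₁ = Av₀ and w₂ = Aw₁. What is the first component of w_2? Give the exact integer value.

w1 = Av₀ = (4·2 + 2·4 + 2·3; 2·2 + 0·4 + 2·3; 2·2 + 2·4 + 7·3) = (22, 10, 33)
w2 = Aw1 = (4·22 + 2·10 + 2·33; 2·22 + 0·10 + 2·33; 2·22 + 2·10 + 7·33) = (174, 110, 295)
The requested component of w2 is 174.

174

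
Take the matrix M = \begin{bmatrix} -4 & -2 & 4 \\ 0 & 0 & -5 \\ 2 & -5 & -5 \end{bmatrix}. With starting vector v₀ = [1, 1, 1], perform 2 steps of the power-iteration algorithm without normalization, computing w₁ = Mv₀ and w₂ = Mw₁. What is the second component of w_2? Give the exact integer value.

w1 = Mv₀ = ((-4)·1 + (-2)·1 + 4·1; 0·1 + 0·1 + (-5)·1; 2·1 + (-5)·1 + (-5)·1) = (-2, -5, -8)
w2 = Mw1 = ((-4)·(-2) + (-2)·(-5) + 4·(-8); 0·(-2) + 0·(-5) + (-5)·(-8); 2·(-2) + (-5)·(-5) + (-5)·(-8)) = (-14, 40, 61)
The requested component of w2 is 40.

40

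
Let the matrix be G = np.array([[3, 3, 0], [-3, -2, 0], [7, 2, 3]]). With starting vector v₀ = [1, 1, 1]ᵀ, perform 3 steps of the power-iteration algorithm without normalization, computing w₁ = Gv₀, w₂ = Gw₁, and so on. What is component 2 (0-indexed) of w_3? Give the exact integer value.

209

w1 = Gv₀ = (3·1 + 3·1 + 0·1; (-3)·1 + (-2)·1 + 0·1; 7·1 + 2·1 + 3·1) = (6, -5, 12)
w2 = Gw1 = (3·6 + 3·(-5) + 0·12; (-3)·6 + (-2)·(-5) + 0·12; 7·6 + 2·(-5) + 3·12) = (3, -8, 68)
w3 = Gw2 = (-15, 7, 209)
The requested component of w3 is 209.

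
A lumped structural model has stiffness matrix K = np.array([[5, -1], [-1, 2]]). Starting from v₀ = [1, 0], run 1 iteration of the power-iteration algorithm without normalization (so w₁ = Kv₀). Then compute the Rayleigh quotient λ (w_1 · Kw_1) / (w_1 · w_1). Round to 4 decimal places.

w1 = Kv₀ = (5·1 + (-1)·0; (-1)·1 + 2·0) = (5, -1)
Kw1 = (26, -7)
w1·Kw1 = 5·26 + (-1)·(-7) = 137; w1·w1 = 5·5 + (-1)·(-1) = 26
λ ≈ 137/26 = 5.2692

λ ≈ 5.2692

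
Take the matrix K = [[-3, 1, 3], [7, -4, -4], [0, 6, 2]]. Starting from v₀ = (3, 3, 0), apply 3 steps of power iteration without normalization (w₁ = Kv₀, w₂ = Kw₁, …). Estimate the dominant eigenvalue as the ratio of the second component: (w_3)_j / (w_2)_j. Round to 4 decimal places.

w1 = Kv₀ = (-6, 9, 18)
w2 = Kw1 = (81, -150, 90)
w3 = Kw2 = (-123, 807, -720)
Ratio at component: 807 / -150 = -5.3800

λ ≈ -5.3800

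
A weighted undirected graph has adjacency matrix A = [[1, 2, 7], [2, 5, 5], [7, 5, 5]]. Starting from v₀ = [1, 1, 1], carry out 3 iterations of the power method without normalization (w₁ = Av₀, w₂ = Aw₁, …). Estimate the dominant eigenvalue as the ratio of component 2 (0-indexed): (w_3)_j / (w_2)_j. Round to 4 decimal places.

λ ≈ 13.8186

w1 = Av₀ = (10, 12, 17)
w2 = Aw1 = (153, 165, 215)
w3 = Aw2 = (1988, 2206, 2971)
Ratio at component: 2971 / 215 = 13.8186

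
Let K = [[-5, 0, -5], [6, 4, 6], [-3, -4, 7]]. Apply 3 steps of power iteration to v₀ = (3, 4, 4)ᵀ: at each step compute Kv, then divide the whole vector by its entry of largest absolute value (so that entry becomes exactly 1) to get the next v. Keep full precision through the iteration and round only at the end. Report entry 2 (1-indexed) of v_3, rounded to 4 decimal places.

-0.3502

Kv0 = (-35.00000, 58.00000, 3.00000); divide by 58.00000 → v1 = (-0.60345, 1.00000, 0.05172)
Kv1 = (2.75862, 0.68966, -1.82759); divide by 2.75862 → v2 = (1.00000, 0.25000, -0.66250)
Kv2 = (-1.68750, 3.02500, -8.63750); divide by -8.63750 → v3 = (0.19537, -0.35022, 1.00000)
Requested entry of v3: 484/-1382 = -0.3502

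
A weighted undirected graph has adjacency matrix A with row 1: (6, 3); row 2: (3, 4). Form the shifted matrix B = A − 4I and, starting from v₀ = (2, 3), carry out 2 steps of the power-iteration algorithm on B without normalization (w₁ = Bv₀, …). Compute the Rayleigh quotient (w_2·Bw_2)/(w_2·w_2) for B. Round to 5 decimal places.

μ ≈ 4.09835

B = A − 4I has rows (2, 3); (3, 0)
w1 = Bv₀ = (13, 6)
w2 = Bw1 = (44, 39)
Bw2 = (205, 132)
w2·Bw2 = 14168; w2·w2 = 3457; μ ≈ 14168/3457 = 4.09835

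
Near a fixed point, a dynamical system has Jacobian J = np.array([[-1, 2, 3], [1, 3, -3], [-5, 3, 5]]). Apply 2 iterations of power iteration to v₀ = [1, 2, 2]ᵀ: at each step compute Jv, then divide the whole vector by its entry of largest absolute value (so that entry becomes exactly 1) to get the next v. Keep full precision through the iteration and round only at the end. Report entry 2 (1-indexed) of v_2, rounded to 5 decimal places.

Jv0 = (9.000000, 1.000000, 11.000000); divide by 11.000000 → v1 = (0.818182, 0.090909, 1.000000)
Jv1 = (2.363636, -1.909091, 1.181818); divide by 2.363636 → v2 = (1.000000, -0.807692, 0.500000)
Requested entry of v2: -21/26 = -0.80769

-0.80769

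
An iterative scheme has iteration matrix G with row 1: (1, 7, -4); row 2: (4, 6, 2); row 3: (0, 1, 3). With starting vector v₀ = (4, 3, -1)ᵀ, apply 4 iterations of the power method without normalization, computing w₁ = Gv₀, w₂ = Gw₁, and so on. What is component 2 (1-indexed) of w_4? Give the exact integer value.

w1 = Gv₀ = (1·4 + 7·3 + (-4)·(-1); 4·4 + 6·3 + 2·(-1); 0·4 + 1·3 + 3·(-1)) = (29, 32, 0)
w2 = Gw1 = (1·29 + 7·32 + (-4)·0; 4·29 + 6·32 + 2·0; 0·29 + 1·32 + 3·0) = (253, 308, 32)
w3 = Gw2 = (2281, 2924, 404)
w4 = Gw3 = (21133, 27476, 4136)
The requested component of w4 is 27476.

27476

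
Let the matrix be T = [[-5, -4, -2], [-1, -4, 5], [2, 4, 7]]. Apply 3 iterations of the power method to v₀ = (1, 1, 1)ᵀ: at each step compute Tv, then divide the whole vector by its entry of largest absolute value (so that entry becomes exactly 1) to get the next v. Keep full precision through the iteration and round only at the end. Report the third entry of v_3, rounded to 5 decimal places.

1.00000

Tv0 = (-11.000000, 0.000000, 13.000000); divide by 13.000000 → v1 = (-0.846154, 0.000000, 1.000000)
Tv1 = (2.230769, 5.846154, 5.307692); divide by 5.846154 → v2 = (0.381579, 1.000000, 0.907895)
Tv2 = (-7.723684, 0.157895, 11.118421); divide by 11.118421 → v3 = (-0.694675, 0.014201, 1.000000)
Requested entry of v3: 845/845 = 1.00000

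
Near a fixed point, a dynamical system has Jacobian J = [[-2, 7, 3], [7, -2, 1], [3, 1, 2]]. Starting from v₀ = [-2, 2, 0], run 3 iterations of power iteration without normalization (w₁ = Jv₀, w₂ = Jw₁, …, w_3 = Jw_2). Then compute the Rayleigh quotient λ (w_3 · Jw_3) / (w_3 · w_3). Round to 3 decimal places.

w1 = Jv₀ = ((-2)·(-2) + 7·2 + 3·0; 7·(-2) + (-2)·2 + 1·0; 3·(-2) + 1·2 + 2·0) = (18, -18, -4)
w2 = Jw1 = ((-2)·18 + 7·(-18) + 3·(-4); 7·18 + (-2)·(-18) + 1·(-4); 3·18 + 1·(-18) + 2·(-4)) = (-174, 158, 28)
w3 = Jw2 = (1538, -1506, -308)
Jw3 = (-14542, 13470, 2492)
w3·Jw3 = 1538·(-14542) + (-1506)·13470 + (-308)·2492 = -43418952; w3·w3 = 1538·1538 + (-1506)·(-1506) + (-308)·(-308) = 4728344
λ ≈ -43418952/4728344 = -9.183

-9.183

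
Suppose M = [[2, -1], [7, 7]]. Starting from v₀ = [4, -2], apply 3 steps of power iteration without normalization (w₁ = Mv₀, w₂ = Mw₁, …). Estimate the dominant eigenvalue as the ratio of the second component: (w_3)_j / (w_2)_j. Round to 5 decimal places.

w1 = Mv₀ = (10, 14)
w2 = Mw1 = (6, 168)
w3 = Mw2 = (-156, 1218)
Ratio at component: 1218 / 168 = 7.25000

7.25000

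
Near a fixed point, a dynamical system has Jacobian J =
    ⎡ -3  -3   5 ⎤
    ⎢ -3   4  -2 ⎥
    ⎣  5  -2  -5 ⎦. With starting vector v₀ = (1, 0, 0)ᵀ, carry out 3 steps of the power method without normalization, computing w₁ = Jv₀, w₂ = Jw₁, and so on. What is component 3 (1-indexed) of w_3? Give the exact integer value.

w1 = Jv₀ = ((-3)·1 + (-3)·0 + 5·0; (-3)·1 + 4·0 + (-2)·0; 5·1 + (-2)·0 + (-5)·0) = (-3, -3, 5)
w2 = Jw1 = ((-3)·(-3) + (-3)·(-3) + 5·5; (-3)·(-3) + 4·(-3) + (-2)·5; 5·(-3) + (-2)·(-3) + (-5)·5) = (43, -13, -34)
w3 = Jw2 = (-260, -113, 411)
The requested component of w3 is 411.

411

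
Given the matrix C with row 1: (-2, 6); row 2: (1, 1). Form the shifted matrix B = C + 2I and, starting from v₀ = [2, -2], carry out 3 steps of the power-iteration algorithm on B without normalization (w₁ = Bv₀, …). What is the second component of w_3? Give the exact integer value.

-96

B = C + 2I has rows (0, 6); (1, 3)
w1 = Bv₀ = (-12, -4)
w2 = Bw1 = (-24, -24)
w3 = Bw2 = (-144, -96)
Requested component of w3: -96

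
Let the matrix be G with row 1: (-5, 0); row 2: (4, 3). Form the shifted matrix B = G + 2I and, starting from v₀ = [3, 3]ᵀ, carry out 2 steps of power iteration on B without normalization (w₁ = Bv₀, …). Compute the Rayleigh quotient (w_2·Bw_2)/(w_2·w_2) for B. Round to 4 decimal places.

B = G + 2I has rows (-3, 0); (4, 5)
w1 = Bv₀ = ((-3)·3 + 0·3; 4·3 + 5·3) = (-9, 27)
w2 = Bw1 = ((-3)·(-9) + 0·27; 4·(-9) + 5·27) = (27, 99)
Bw2 = (-81, 603)
w2·Bw2 = 57510; w2·w2 = 10530; μ ≈ 57510/10530 = 5.4615

5.4615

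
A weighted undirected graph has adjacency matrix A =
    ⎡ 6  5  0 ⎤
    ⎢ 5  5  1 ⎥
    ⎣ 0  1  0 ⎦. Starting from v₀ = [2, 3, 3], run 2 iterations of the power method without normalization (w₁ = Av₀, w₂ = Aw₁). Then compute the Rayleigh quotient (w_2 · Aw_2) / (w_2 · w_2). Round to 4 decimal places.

λ ≈ 10.5674

w1 = Av₀ = (6·2 + 5·3 + 0·3; 5·2 + 5·3 + 1·3; 0·2 + 1·3 + 0·3) = (27, 28, 3)
w2 = Aw1 = (6·27 + 5·28 + 0·3; 5·27 + 5·28 + 1·3; 0·27 + 1·28 + 0·3) = (302, 278, 28)
Aw2 = (3202, 2928, 278)
w2·Aw2 = 302·3202 + 278·2928 + 28·278 = 1788772; w2·w2 = 302·302 + 278·278 + 28·28 = 169272
λ ≈ 1788772/169272 = 10.5674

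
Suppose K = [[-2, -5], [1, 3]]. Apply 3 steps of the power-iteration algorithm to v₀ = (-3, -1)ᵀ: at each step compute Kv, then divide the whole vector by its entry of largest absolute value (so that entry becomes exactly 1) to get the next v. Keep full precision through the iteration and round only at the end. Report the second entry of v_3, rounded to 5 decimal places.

Kv0 = (11.000000, -6.000000); divide by 11.000000 → v1 = (1.000000, -0.545455)
Kv1 = (0.727273, -0.636364); divide by 0.727273 → v2 = (1.000000, -0.875000)
Kv2 = (2.375000, -1.625000); divide by 2.375000 → v3 = (1.000000, -0.684211)
Requested entry of v3: -13/19 = -0.68421

-0.68421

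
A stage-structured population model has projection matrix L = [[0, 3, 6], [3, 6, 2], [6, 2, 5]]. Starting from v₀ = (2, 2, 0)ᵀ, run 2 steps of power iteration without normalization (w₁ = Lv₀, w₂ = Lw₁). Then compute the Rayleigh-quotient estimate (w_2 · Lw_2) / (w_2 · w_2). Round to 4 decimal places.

λ ≈ 11.0130

w1 = Lv₀ = (0·2 + 3·2 + 6·0; 3·2 + 6·2 + 2·0; 6·2 + 2·2 + 5·0) = (6, 18, 16)
w2 = Lw1 = (0·6 + 3·18 + 6·16; 3·6 + 6·18 + 2·16; 6·6 + 2·18 + 5·16) = (150, 158, 152)
Lw2 = (1386, 1702, 1976)
w2·Lw2 = 150·1386 + 158·1702 + 152·1976 = 777168; w2·w2 = 150·150 + 158·158 + 152·152 = 70568
λ ≈ 777168/70568 = 11.0130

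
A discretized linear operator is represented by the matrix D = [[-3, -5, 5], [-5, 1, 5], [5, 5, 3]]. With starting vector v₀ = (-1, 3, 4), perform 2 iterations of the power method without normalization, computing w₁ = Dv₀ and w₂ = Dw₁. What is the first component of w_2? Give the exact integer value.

w1 = Dv₀ = ((-3)·(-1) + (-5)·3 + 5·4; (-5)·(-1) + 1·3 + 5·4; 5·(-1) + 5·3 + 3·4) = (8, 28, 22)
w2 = Dw1 = ((-3)·8 + (-5)·28 + 5·22; (-5)·8 + 1·28 + 5·22; 5·8 + 5·28 + 3·22) = (-54, 98, 246)
The requested component of w2 is -54.

-54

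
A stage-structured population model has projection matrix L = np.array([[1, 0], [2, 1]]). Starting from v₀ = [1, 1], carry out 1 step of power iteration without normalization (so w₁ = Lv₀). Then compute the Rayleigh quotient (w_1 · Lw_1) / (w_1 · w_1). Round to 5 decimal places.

1.60000

w1 = Lv₀ = (1, 3)
Lw1 = (1, 5)
w1·Lw1 = 1·1 + 3·5 = 16; w1·w1 = 1·1 + 3·3 = 10
λ ≈ 16/10 = 1.60000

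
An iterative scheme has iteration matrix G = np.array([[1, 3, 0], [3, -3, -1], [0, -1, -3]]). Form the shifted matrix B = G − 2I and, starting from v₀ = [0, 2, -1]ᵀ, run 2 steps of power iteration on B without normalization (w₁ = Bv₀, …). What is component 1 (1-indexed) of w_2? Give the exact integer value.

-33

B = G − 2I has rows (-1, 3, 0); (3, -5, -1); (0, -1, -5)
w1 = Bv₀ = ((-1)·0 + 3·2 + 0·(-1); 3·0 + (-5)·2 + (-1)·(-1); 0·0 + (-1)·2 + (-5)·(-1)) = (6, -9, 3)
w2 = Bw1 = ((-1)·6 + 3·(-9) + 0·3; 3·6 + (-5)·(-9) + (-1)·3; 0·6 + (-1)·(-9) + (-5)·3) = (-33, 60, -6)
Requested component of w2: -33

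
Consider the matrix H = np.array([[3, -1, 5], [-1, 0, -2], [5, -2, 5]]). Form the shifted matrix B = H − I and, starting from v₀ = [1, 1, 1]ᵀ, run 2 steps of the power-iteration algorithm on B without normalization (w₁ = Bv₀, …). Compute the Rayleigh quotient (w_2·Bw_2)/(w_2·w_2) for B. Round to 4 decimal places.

μ ≈ 8.5798

B = H − I has rows (2, -1, 5); (-1, -1, -2); (5, -2, 4)
w1 = Bv₀ = (2·1 + (-1)·1 + 5·1; (-1)·1 + (-1)·1 + (-2)·1; 5·1 + (-2)·1 + 4·1) = (6, -4, 7)
w2 = Bw1 = (2·6 + (-1)·(-4) + 5·7; (-1)·6 + (-1)·(-4) + (-2)·7; 5·6 + (-2)·(-4) + 4·7) = (51, -16, 66)
Bw2 = (448, -167, 551)
w2·Bw2 = 61886; w2·w2 = 7213; μ ≈ 61886/7213 = 8.5798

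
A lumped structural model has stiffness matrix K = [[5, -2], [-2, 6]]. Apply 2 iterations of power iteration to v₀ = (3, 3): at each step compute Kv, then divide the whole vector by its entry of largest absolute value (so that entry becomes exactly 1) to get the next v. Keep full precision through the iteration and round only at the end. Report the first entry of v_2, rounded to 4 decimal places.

0.3889

Kv0 = (9.00000, 12.00000); divide by 12.00000 → v1 = (0.75000, 1.00000)
Kv1 = (1.75000, 4.50000); divide by 4.50000 → v2 = (0.38889, 1.00000)
Requested entry of v2: 21/54 = 0.3889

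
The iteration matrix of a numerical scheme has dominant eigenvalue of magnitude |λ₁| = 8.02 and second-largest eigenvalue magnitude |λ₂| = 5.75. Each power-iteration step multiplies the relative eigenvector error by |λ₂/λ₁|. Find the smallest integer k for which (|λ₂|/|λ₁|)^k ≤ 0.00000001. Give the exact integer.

56

|λ₂/λ₁| = 5.75/8.02 = 0.71696
Need k ≥ ln(0.00000001) / ln(0.71696) = -18.4207 / -0.3327 ≈ 55.361
Smallest integer k satisfying the bound: 56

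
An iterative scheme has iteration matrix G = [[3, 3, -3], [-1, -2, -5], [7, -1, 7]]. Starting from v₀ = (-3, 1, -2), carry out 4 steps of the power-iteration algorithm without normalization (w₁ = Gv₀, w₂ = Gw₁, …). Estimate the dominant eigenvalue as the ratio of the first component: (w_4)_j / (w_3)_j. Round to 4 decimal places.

w1 = Gv₀ = (3·(-3) + 3·1 + (-3)·(-2); (-1)·(-3) + (-2)·1 + (-5)·(-2); 7·(-3) + (-1)·1 + 7·(-2)) = (0, 11, -36)
w2 = Gw1 = (3·0 + 3·11 + (-3)·(-36); (-1)·0 + (-2)·11 + (-5)·(-36); 7·0 + (-1)·11 + 7·(-36)) = (141, 158, -263)
w3 = Gw2 = (1686, 858, -1012)
w4 = Gw3 = (10668, 1658, 3860)
Ratio at component: 10668 / 1686 = 6.3274

6.3274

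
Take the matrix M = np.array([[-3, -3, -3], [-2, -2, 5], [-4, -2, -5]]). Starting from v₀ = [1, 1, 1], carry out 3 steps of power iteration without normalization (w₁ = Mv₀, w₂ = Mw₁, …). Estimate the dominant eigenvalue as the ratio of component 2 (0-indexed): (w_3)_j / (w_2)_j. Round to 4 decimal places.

w1 = Mv₀ = ((-3)·1 + (-3)·1 + (-3)·1; (-2)·1 + (-2)·1 + 5·1; (-4)·1 + (-2)·1 + (-5)·1) = (-9, 1, -11)
w2 = Mw1 = ((-3)·(-9) + (-3)·1 + (-3)·(-11); (-2)·(-9) + (-2)·1 + 5·(-11); (-4)·(-9) + (-2)·1 + (-5)·(-11)) = (57, -39, 89)
w3 = Mw2 = (-321, 409, -595)
Ratio at component: -595 / 89 = -6.6854

-6.6854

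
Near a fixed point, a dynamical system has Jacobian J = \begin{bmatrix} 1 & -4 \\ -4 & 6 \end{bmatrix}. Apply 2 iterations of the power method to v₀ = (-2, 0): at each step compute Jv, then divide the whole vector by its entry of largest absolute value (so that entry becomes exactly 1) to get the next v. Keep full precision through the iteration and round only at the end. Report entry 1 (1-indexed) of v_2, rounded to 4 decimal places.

Jv0 = (-2.00000, 8.00000); divide by 8.00000 → v1 = (-0.25000, 1.00000)
Jv1 = (-4.25000, 7.00000); divide by 7.00000 → v2 = (-0.60714, 1.00000)
Requested entry of v2: -34/56 = -0.6071

-0.6071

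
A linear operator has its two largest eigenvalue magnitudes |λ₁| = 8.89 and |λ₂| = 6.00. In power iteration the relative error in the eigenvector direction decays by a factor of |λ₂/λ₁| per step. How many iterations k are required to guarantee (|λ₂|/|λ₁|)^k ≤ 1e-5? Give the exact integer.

30

|λ₂/λ₁| = 6.00/8.89 = 0.67492
Need k ≥ ln(1e-5) / ln(0.67492) = -11.5129 / -0.3932 ≈ 29.282
Smallest integer k satisfying the bound: 30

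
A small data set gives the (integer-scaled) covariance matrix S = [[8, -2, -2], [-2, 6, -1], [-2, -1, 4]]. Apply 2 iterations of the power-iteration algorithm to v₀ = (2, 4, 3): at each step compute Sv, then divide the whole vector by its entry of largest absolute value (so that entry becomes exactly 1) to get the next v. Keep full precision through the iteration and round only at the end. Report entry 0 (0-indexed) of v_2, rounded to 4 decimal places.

Sv0 = (2.00000, 17.00000, 4.00000); divide by 17.00000 → v1 = (0.11765, 1.00000, 0.23529)
Sv1 = (-1.52941, 5.52941, -0.29412); divide by 5.52941 → v2 = (-0.27660, 1.00000, -0.05319)
Requested entry of v2: -26/94 = -0.2766

-0.2766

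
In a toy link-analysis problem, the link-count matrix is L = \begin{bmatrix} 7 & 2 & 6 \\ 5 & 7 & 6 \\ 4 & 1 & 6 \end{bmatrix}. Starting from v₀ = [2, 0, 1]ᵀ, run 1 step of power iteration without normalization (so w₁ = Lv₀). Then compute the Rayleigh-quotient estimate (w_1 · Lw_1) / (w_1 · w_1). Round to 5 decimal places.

14.52582

w1 = Lv₀ = (20, 16, 14)
Lw1 = (256, 296, 180)
w1·Lw1 = 20·256 + 16·296 + 14·180 = 12376; w1·w1 = 20·20 + 16·16 + 14·14 = 852
λ ≈ 12376/852 = 14.52582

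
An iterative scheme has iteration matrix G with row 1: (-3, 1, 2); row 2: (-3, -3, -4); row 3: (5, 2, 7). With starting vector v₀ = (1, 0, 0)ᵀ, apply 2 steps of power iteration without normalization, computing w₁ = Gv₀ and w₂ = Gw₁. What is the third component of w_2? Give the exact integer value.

14

w1 = Gv₀ = (-3, -3, 5)
w2 = Gw1 = (16, -2, 14)
The requested component of w2 is 14.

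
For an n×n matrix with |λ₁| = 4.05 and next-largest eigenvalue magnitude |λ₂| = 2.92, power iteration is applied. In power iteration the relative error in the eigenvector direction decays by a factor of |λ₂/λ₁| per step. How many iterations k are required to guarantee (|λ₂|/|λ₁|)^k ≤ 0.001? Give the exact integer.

|λ₂/λ₁| = 2.92/4.05 = 0.72099
Need k ≥ ln(0.001) / ln(0.72099) = -6.9078 / -0.3271 ≈ 21.116
Smallest integer k satisfying the bound: 22

22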